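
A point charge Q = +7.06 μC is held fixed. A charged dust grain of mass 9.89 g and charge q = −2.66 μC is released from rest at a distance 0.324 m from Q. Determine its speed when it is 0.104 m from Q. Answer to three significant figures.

14.9 m/s

Only the electrostatic force acts, so mechanical energy is conserved: ½mv² = U₁ − U₂ = kQq(1/r₁ − 1/r₂).
U₁ − U₂ = (8.99×10⁹ N·m²/C²)(7.06×10⁻⁶ C)(-2.66×10⁻⁶ C)(1/0.324 − 1/0.104) = 1.10 J.
v = √(2·1.10/9.89×10⁻³) = 14.9 m/s.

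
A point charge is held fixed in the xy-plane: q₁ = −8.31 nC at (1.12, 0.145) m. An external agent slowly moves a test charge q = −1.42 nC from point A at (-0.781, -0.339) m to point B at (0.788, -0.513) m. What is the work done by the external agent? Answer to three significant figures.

For quasistatic motion the external work equals the change in potential energy: W_ext = qΔV = q(V_B − V_A).
At A: distance to the source charge is 1.96 m; V_A = kq₁/r = -38.1 V.
At B: distance to the source charge is 0.737 m; V_B = kq₁/r = -101 V.
ΔV = V_B − V_A = -63.3 V.
W_ext = qΔV = (-1.42×10⁻⁹ C)(-63.3 V) = 8.99×10⁻⁸ J.

8.99×10⁻⁸ J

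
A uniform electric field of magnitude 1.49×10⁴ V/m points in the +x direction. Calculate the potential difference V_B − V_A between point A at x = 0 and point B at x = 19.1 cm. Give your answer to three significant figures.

In a uniform field, potential decreases in the direction of E: V_B − V_A = −E·Δx.
V_B − V_A = −(1.49×10⁴ V/m)(0.191 m) = -2850 V.

-2850 V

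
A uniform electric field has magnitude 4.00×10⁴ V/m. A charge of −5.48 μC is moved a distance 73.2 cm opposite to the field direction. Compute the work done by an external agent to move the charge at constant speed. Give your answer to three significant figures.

The potential change for a displacement 73.2 cm opposite to the field direction is ΔV = +Ed = 2.93×10⁴ V.
W_ext = qΔV = -0.160 J.

-0.160 J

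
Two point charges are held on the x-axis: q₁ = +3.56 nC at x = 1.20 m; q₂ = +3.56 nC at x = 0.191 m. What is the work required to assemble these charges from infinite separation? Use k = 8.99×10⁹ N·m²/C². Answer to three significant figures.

1.13×10⁻⁷ J

The assembly work is the sum of pairwise potential energies, U = Σ_{i<j} kqᵢqⱼ/rᵢⱼ.
Pair separations: r₁₂ = 1.01 m.
U = (1.13×10⁻⁷) = 1.13×10⁻⁷ J.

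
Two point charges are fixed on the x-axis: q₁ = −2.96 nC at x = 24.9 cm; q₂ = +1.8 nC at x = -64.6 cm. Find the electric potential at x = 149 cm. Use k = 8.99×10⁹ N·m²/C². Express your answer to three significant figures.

-13.9 V

Electric potential is a scalar, so the contributions from each charge add algebraically: V = Σ kqᵢ/rᵢ.
Distances from the field point to each charge: r₁ = 1.24 m, r₂ = 2.14 m.
V = k[(-2.96×10⁻⁹)/(1.24) + (1.80×10⁻⁹)/(2.14)] = -13.9 V.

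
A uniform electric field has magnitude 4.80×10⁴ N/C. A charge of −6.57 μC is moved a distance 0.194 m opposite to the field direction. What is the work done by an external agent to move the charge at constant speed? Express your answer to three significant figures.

The potential change for a displacement 0.194 m opposite to the field direction is ΔV = +Ed = 9310 V.
W_ext = qΔV = -0.0612 J.

-0.0612 J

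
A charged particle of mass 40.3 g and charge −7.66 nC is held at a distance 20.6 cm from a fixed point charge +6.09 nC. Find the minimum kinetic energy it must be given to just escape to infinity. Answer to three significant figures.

To just escape, total mechanical energy must reach zero at infinity: ½mv²_min + U = 0, so ½mv²_min = −U = |kQq|/r.
|U| = |kQq|/r = (8.99×10⁹ N·m²/C²)(6.09×10⁻⁹)(7.66×10⁻⁹)/(0.206) = 2.04×10⁻⁶ J.

2.04×10⁻⁶ J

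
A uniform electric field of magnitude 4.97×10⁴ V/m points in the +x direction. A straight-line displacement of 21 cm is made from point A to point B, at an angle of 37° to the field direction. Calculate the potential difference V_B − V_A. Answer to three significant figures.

-8340 V

Only the component of displacement along E changes the potential: ΔV = −E·d·cosθ.
ΔV = −(4.97×10⁴ V/m)(0.210 m)cos37° = -8340 V.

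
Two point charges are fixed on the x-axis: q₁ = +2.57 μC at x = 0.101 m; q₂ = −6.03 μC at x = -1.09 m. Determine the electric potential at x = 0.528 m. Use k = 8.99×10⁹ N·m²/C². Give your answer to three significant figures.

2.06×10⁴ V

The total potential is the scalar sum of each charge's contribution, V = Σ kqᵢ/rᵢ.
Distances from the field point to each charge: r₁ = 0.427 m, r₂ = 1.62 m.
V = k[(2.57×10⁻⁶)/(0.427) + (-6.03×10⁻⁶)/(1.62)] = 2.06×10⁴ V.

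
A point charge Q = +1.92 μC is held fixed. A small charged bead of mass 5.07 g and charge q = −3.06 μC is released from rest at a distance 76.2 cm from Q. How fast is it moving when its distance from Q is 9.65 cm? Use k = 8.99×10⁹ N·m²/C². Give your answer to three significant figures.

13.7 m/s

Only the electrostatic force acts, so mechanical energy is conserved: ½mv² = U₁ − U₂ = kQq(1/r₁ − 1/r₂).
U₁ − U₂ = (8.99×10⁹ N·m²/C²)(1.92×10⁻⁶ C)(-3.06×10⁻⁶ C)(1/0.762 − 1/0.0965) = 0.478 J.
v = √(2·0.478/5.07×10⁻³) = 13.7 m/s.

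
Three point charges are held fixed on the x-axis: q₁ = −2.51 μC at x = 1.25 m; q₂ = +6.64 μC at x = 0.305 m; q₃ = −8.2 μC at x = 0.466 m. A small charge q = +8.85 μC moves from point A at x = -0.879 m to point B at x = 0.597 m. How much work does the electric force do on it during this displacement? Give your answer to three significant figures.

3.34 J

The work done by the electric force is W_field = −ΔU = −q(V_B − V_A) = q(V_A − V_B).
At A: distances to the source charges are 2.13 m, 1.18 m, 1.34 m; V_A = Σ kqᵢ/rᵢ = -1.50×10⁴ V.
At B: distances to the source charges are 0.653 m, 0.292 m, 0.131 m; V_B = Σ kqᵢ/rᵢ = -3.93×10⁵ V.
ΔV = V_B − V_A = -3.78×10⁵ V.
W_field = −qΔV = −(8.85×10⁻⁶ C)(-3.78×10⁵ V) = 3.34 J.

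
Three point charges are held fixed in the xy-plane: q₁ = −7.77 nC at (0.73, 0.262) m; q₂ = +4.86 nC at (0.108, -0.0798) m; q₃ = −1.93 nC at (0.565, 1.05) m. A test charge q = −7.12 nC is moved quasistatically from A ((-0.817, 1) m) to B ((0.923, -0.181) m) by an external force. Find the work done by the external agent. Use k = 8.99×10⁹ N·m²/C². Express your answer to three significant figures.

5.86×10⁻⁷ J

For quasistatic motion the external work equals the change in potential energy: W_ext = qΔV = q(V_B − V_A).
At A: distances to the source charges are 1.71 m, 1.42 m, 1.38 m; V_A = Σ kqᵢ/rᵢ = -22.6 V.
At B: distances to the source charges are 0.483 m, 0.821 m, 1.28 m; V_B = Σ kqᵢ/rᵢ = -105 V.
ΔV = V_B − V_A = -82.3 V.
W_ext = qΔV = (-7.12×10⁻⁹ C)(-82.3 V) = 5.86×10⁻⁷ J.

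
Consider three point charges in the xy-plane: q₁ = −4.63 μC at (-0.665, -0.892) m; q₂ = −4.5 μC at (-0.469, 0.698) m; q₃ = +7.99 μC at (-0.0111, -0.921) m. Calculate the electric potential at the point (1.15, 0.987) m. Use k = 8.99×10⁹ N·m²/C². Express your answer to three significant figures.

The total potential is the scalar sum of each charge's contribution, V = Σ kqᵢ/rᵢ.
Distances from the field point to each charge: r₁ = 2.61 m, r₂ = 1.64 m, r₃ = 2.23 m.
V = k[(-4.63×10⁻⁶)/(2.61) + (-4.50×10⁻⁶)/(1.64) + (7.99×10⁻⁶)/(2.23)] = -8370 V.

-8370 V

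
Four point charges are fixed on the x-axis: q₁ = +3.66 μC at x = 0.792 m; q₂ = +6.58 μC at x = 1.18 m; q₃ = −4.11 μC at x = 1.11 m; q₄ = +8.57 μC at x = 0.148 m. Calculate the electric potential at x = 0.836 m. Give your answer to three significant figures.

Electric potential is a scalar, so the contributions from each charge add algebraically: V = Σ kqᵢ/rᵢ.
Distances from the field point to each charge: r₁ = 0.0440 m, r₂ = 0.344 m, r₃ = 0.274 m, r₄ = 0.688 m.
V = k[(3.66×10⁻⁶)/(0.0440) + (6.58×10⁻⁶)/(0.344) + (-4.11×10⁻⁶)/(0.274) + (8.57×10⁻⁶)/(0.688)] = 8.97×10⁵ V.

8.97×10⁵ V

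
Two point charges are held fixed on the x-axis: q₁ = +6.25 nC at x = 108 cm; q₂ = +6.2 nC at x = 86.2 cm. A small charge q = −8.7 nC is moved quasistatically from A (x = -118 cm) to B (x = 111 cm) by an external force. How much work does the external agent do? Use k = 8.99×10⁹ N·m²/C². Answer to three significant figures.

For quasistatic motion the external work equals the change in potential energy: W_ext = qΔV = q(V_B − V_A).
At A: distances to the source charges are 2.26 m, 2.04 m; V_A = Σ kqᵢ/rᵢ = 52.2 V.
At B: distances to the source charges are 0.0300 m, 0.248 m; V_B = Σ kqᵢ/rᵢ = 2100 V.
ΔV = V_B − V_A = 2050 V.
W_ext = qΔV = (-8.70×10⁻⁹ C)(2050 V) = -1.78×10⁻⁵ J.

-1.78×10⁻⁵ J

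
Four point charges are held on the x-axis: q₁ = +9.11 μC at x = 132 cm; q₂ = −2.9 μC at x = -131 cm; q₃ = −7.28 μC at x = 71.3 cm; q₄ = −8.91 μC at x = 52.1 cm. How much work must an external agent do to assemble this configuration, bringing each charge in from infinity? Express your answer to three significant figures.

The work to assemble the configuration equals its total potential energy, U = Σ kqᵢqⱼ/rᵢⱼ over all pairs.
Pair separations: r₁₂ = 2.63 m, r₁₃ = 0.607 m, r₁₄ = 0.799 m, r₂₃ = 2.02 m, r₂₄ = 1.83 m, r₃₄ = 0.192 m.
Summing all 6 pair terms gives U = 1.27 J.

1.27 J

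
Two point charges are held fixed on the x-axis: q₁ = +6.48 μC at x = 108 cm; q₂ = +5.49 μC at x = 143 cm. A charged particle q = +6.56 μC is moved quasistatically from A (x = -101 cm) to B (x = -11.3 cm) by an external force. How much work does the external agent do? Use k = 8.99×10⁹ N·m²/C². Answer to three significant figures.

0.215 J

For quasistatic motion the external work equals the change in potential energy: W_ext = qΔV = q(V_B − V_A).
At A: distances to the source charges are 2.09 m, 2.44 m; V_A = Σ kqᵢ/rᵢ = 4.81×10⁴ V.
At B: distances to the source charges are 1.19 m, 1.54 m; V_B = Σ kqᵢ/rᵢ = 8.08×10⁴ V.
ΔV = V_B − V_A = 3.27×10⁴ V.
W_ext = qΔV = (6.56×10⁻⁶ C)(3.27×10⁴ V) = 0.215 J.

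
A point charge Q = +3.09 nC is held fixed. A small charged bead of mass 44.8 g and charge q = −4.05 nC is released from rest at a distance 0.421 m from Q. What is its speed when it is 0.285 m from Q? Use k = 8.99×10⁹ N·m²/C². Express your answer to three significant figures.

Only the electrostatic force acts, so mechanical energy is conserved: ½mv² = U₁ − U₂ = kQq(1/r₁ − 1/r₂).
U₁ − U₂ = (8.99×10⁹ N·m²/C²)(3.09×10⁻⁹ C)(-4.05×10⁻⁹ C)(1/0.421 − 1/0.285) = 1.28×10⁻⁷ J.
v = √(2·1.28×10⁻⁷/0.0448) = 2.39×10⁻³ m/s.

2.39×10⁻³ m/s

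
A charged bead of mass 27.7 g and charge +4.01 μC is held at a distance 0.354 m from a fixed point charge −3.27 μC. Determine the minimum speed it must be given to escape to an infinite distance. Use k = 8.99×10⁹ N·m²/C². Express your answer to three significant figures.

To just escape, total mechanical energy must reach zero at infinity: ½mv²_min + U = 0, so ½mv²_min = −U = |kQq|/r.
|U| = |kQq|/r = (8.99×10⁹ N·m²/C²)(3.27×10⁻⁶)(4.01×10⁻⁶)/(0.354) = 0.333 J.
v_min = √(2|U|/m) = √(2·0.333/0.0277) = 4.90 m/s.

4.90 m/s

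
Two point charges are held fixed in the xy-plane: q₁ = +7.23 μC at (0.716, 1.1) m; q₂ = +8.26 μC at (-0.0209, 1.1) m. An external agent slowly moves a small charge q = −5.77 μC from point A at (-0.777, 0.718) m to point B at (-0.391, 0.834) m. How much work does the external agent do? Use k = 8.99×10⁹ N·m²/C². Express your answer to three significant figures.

For quasistatic motion the external work equals the change in potential energy: W_ext = qΔV = q(V_B − V_A).
At A: distances to the source charges are 1.54 m, 0.847 m; V_A = Σ kqᵢ/rᵢ = 1.30×10⁵ V.
At B: distances to the source charges are 1.14 m, 0.456 m; V_B = Σ kqᵢ/rᵢ = 2.20×10⁵ V.
ΔV = V_B − V_A = 9.02×10⁴ V.
W_ext = qΔV = (-5.77×10⁻⁶ C)(9.02×10⁴ V) = -0.520 J.

-0.520 J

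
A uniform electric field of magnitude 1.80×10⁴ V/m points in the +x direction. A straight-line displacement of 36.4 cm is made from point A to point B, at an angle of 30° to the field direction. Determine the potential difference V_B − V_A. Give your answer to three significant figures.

-5670 V

Only the component of displacement along E changes the potential: ΔV = −E·d·cosθ.
ΔV = −(1.80×10⁴ V/m)(0.364 m)cos30° = -5670 V.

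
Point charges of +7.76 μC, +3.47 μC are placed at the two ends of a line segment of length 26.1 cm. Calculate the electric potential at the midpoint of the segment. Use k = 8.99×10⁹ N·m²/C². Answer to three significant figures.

The total potential is the scalar sum of each charge's contribution, V = Σ kqᵢ/rᵢ.
Each charge is 0.131 m from the midpoint.
V = k[(7.76×10⁻⁶)/(0.131) + (3.47×10⁻⁶)/(0.131)] = 7.74×10⁵ V.

7.74×10⁵ V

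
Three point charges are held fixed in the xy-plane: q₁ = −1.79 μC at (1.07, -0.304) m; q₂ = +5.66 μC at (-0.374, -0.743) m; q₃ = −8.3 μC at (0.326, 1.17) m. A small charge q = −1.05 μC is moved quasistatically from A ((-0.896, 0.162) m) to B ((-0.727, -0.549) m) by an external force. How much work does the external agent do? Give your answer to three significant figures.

-0.0911 J

For quasistatic motion the external work equals the change in potential energy: W_ext = qΔV = q(V_B − V_A).
At A: distances to the source charges are 2.02 m, 1.04 m, 1.58 m; V_A = Σ kqᵢ/rᵢ = -6360 V.
At B: distances to the source charges are 1.81 m, 0.403 m, 2.02 m; V_B = Σ kqᵢ/rᵢ = 8.04×10⁴ V.
ΔV = V_B − V_A = 8.68×10⁴ V.
W_ext = qΔV = (-1.05×10⁻⁶ C)(8.68×10⁴ V) = -0.0911 J.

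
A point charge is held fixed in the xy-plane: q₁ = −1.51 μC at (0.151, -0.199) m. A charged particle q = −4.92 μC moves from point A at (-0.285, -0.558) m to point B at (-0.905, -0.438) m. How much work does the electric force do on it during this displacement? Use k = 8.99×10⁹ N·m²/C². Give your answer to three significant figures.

The work done by the electric force is W_field = −ΔU = −q(V_B − V_A) = q(V_A − V_B).
At A: distance to the source charge is 0.565 m; V_A = kq₁/r = -2.40×10⁴ V.
At B: distance to the source charge is 1.08 m; V_B = kq₁/r = -1.25×10⁴ V.
ΔV = V_B − V_A = 1.15×10⁴ V.
W_field = −qΔV = −(-4.92×10⁻⁶ C)(1.15×10⁴ V) = 0.0566 J.

0.0566 J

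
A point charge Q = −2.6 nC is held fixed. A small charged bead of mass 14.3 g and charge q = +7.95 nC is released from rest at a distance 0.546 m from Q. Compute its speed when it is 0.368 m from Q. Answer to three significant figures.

4.80×10⁻³ m/s

Only the electrostatic force acts, so mechanical energy is conserved: ½mv² = U₁ − U₂ = kQq(1/r₁ − 1/r₂).
U₁ − U₂ = (8.99×10⁹ N·m²/C²)(-2.60×10⁻⁹ C)(7.95×10⁻⁹ C)(1/0.546 − 1/0.368) = 1.65×10⁻⁷ J.
v = √(2·1.65×10⁻⁷/0.0143) = 4.80×10⁻³ m/s.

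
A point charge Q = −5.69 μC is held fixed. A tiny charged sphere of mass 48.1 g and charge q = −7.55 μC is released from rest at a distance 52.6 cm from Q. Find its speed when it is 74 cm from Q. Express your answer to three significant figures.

2.97 m/s

Only the electrostatic force acts, so mechanical energy is conserved: ½mv² = U₁ − U₂ = kQq(1/r₁ − 1/r₂).
U₁ − U₂ = (8.99×10⁹ N·m²/C²)(-5.69×10⁻⁶ C)(-7.55×10⁻⁶ C)(1/0.526 − 1/0.740) = 0.212 J.
v = √(2·0.212/0.0481) = 2.97 m/s.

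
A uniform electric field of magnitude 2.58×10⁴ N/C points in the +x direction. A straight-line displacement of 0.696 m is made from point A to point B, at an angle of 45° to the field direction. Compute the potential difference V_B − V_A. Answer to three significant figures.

-1.27×10⁴ V

Only the component of displacement along E changes the potential: ΔV = −E·d·cosθ.
ΔV = −(2.58×10⁴ V/m)(0.696 m)cos45° = -1.27×10⁴ V.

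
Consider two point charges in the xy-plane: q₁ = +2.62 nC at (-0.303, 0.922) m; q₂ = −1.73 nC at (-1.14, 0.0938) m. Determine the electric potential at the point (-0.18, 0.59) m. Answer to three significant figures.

The total potential is the scalar sum of each charge's contribution, V = Σ kqᵢ/rᵢ.
Distances from the field point to each charge: r₁ = 0.354 m, r₂ = 1.08 m.
V = k[(2.62×10⁻⁹)/(0.354) + (-1.73×10⁻⁹)/(1.08)] = 52.1 V.

52.1 V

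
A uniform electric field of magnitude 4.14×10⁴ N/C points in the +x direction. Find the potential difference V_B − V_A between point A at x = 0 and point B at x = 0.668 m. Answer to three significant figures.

In a uniform field, potential decreases in the direction of E: V_B − V_A = −E·Δx.
V_B − V_A = −(4.14×10⁴ V/m)(0.668 m) = -2.77×10⁴ V.

-2.77×10⁴ V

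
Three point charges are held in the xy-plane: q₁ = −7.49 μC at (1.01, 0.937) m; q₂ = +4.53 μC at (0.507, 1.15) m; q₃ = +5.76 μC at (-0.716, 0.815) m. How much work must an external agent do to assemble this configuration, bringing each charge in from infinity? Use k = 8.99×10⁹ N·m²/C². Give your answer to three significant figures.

-0.598 J

The work to assemble the configuration equals its total potential energy, U = Σ kqᵢqⱼ/rᵢⱼ over all pairs.
Pair separations: r₁₂ = 0.546 m, r₁₃ = 1.73 m, r₂₃ = 1.27 m.
U = (-0.558) + (-0.224) + (0.185) = -0.598 J.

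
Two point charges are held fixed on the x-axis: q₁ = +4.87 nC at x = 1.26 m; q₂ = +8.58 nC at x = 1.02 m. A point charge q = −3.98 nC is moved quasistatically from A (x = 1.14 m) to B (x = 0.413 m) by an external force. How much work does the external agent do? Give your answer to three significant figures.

3.30×10⁻⁶ J

For quasistatic motion the external work equals the change in potential energy: W_ext = qΔV = q(V_B − V_A).
At A: distances to the source charges are 0.120 m, 0.120 m; V_A = Σ kqᵢ/rᵢ = 1010 V.
At B: distances to the source charges are 0.847 m, 0.607 m; V_B = Σ kqᵢ/rᵢ = 179 V.
ΔV = V_B − V_A = -829 V.
W_ext = qΔV = (-3.98×10⁻⁹ C)(-829 V) = 3.30×10⁻⁶ J.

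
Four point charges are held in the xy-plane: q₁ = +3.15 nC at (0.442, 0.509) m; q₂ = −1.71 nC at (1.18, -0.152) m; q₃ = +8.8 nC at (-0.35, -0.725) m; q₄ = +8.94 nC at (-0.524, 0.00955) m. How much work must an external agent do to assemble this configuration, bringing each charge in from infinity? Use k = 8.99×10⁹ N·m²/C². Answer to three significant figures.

1.13×10⁻⁶ J

The work to assemble the configuration equals its total potential energy, U = Σ kqᵢqⱼ/rᵢⱼ over all pairs.
Pair separations: r₁₂ = 0.991 m, r₁₃ = 1.47 m, r₁₄ = 1.09 m, r₂₃ = 1.63 m, r₂₄ = 1.71 m, r₃₄ = 0.755 m.
Summing all 6 pair terms gives U = 1.13×10⁻⁶ J.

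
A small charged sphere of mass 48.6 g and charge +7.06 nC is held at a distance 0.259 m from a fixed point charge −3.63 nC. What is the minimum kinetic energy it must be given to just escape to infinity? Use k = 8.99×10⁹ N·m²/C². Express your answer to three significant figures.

8.90×10⁻⁷ J

To just escape, total mechanical energy must reach zero at infinity: ½mv²_min + U = 0, so ½mv²_min = −U = |kQq|/r.
|U| = |kQq|/r = (8.99×10⁹ N·m²/C²)(3.63×10⁻⁹)(7.06×10⁻⁹)/(0.259) = 8.90×10⁻⁷ J.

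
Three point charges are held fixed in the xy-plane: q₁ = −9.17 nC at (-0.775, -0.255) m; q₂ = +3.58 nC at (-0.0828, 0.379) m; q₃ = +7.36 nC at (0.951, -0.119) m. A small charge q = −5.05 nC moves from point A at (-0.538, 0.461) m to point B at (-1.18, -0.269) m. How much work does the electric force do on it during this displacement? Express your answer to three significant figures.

The work done by the electric force is W_field = −ΔU = −q(V_B − V_A) = q(V_A − V_B).
At A: distances to the source charges are 0.754 m, 0.463 m, 1.60 m; V_A = Σ kqᵢ/rᵢ = 1.68 V.
At B: distances to the source charges are 0.405 m, 1.27 m, 2.14 m; V_B = Σ kqᵢ/rᵢ = -147 V.
ΔV = V_B − V_A = -149 V.
W_field = −qΔV = −(-5.05×10⁻⁹ C)(-149 V) = -7.52×10⁻⁷ J.

-7.52×10⁻⁷ J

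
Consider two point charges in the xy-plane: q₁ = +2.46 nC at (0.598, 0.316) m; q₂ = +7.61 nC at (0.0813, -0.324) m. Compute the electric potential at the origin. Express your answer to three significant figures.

Electric potential is a scalar, so the contributions from each charge add algebraically: V = Σ kqᵢ/rᵢ.
Distances from the field point to each charge: r₁ = 0.676 m, r₂ = 0.334 m.
V = k[(2.46×10⁻⁹)/(0.676) + (7.61×10⁻⁹)/(0.334)] = 238 V.

238 V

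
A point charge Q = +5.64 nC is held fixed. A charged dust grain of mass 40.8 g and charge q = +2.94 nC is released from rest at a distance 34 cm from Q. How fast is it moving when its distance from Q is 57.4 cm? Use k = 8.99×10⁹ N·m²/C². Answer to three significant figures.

Only the electrostatic force acts, so mechanical energy is conserved: ½mv² = U₁ − U₂ = kQq(1/r₁ − 1/r₂).
U₁ − U₂ = (8.99×10⁹ N·m²/C²)(5.64×10⁻⁹ C)(2.94×10⁻⁹ C)(1/0.340 − 1/0.574) = 1.79×10⁻⁷ J.
v = √(2·1.79×10⁻⁷/0.0408) = 2.96×10⁻³ m/s.

2.96×10⁻³ m/s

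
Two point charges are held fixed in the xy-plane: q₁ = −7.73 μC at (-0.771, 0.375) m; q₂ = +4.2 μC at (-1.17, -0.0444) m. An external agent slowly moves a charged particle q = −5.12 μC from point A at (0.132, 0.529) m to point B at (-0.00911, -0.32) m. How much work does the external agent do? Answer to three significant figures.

For quasistatic motion the external work equals the change in potential energy: W_ext = qΔV = q(V_B − V_A).
At A: distances to the source charges are 0.916 m, 1.42 m; V_A = Σ kqᵢ/rᵢ = -4.93×10⁴ V.
At B: distances to the source charges are 1.03 m, 1.19 m; V_B = Σ kqᵢ/rᵢ = -3.57×10⁴ V.
ΔV = V_B − V_A = 1.36×10⁴ V.
W_ext = qΔV = (-5.12×10⁻⁶ C)(1.36×10⁴ V) = -0.0695 J.

-0.0695 J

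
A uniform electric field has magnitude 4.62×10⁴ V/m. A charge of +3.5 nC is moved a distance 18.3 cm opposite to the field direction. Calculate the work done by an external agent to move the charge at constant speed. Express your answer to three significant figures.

2.96×10⁻⁵ J

The potential change for a displacement 18.3 cm opposite to the field direction is ΔV = +Ed = 8450 V.
W_ext = qΔV = 2.96×10⁻⁵ J.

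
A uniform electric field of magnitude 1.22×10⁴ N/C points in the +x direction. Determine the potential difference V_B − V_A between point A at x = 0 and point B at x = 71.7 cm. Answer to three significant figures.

-8750 V

In a uniform field, potential decreases in the direction of E: V_B − V_A = −E·Δx.
V_B − V_A = −(1.22×10⁴ V/m)(0.717 m) = -8750 V.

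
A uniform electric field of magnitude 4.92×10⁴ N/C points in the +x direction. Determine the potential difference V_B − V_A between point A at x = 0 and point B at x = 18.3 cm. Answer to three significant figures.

In a uniform field, potential decreases in the direction of E: V_B − V_A = −E·Δx.
V_B − V_A = −(4.92×10⁴ V/m)(0.183 m) = -9000 V.

-9000 V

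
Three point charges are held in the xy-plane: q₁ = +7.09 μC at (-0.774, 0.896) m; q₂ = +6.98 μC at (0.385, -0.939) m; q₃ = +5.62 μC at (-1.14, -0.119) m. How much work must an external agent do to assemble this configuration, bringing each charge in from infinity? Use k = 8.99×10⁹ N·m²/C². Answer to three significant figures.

0.741 J

The work to assemble the configuration equals its total potential energy, U = Σ kqᵢqⱼ/rᵢⱼ over all pairs.
Pair separations: r₁₂ = 2.17 m, r₁₃ = 1.08 m, r₂₃ = 1.73 m.
U = (0.205) + (0.332) + (0.204) = 0.741 J.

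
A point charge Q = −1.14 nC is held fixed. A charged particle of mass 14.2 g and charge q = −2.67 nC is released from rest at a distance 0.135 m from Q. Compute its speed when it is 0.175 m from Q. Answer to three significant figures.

2.55×10⁻³ m/s

Only the electrostatic force acts, so mechanical energy is conserved: ½mv² = U₁ − U₂ = kQq(1/r₁ − 1/r₂).
U₁ − U₂ = (8.99×10⁹ N·m²/C²)(-1.14×10⁻⁹ C)(-2.67×10⁻⁹ C)(1/0.135 − 1/0.175) = 4.63×10⁻⁸ J.
v = √(2·4.63×10⁻⁸/0.0142) = 2.55×10⁻³ m/s.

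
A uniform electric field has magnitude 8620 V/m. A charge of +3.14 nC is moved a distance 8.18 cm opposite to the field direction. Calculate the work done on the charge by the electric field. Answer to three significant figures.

-2.21×10⁻⁶ J

The potential change for a displacement 8.18 cm opposite to the field direction is ΔV = +Ed = 705 V.
W_field = −qΔV = -2.21×10⁻⁶ J.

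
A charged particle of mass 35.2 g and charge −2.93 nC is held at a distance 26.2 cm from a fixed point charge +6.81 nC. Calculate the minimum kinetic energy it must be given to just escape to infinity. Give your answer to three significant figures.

To just escape, total mechanical energy must reach zero at infinity: ½mv²_min + U = 0, so ½mv²_min = −U = |kQq|/r.
|U| = |kQq|/r = (8.99×10⁹ N·m²/C²)(6.81×10⁻⁹)(2.93×10⁻⁹)/(0.262) = 6.85×10⁻⁷ J.

6.85×10⁻⁷ J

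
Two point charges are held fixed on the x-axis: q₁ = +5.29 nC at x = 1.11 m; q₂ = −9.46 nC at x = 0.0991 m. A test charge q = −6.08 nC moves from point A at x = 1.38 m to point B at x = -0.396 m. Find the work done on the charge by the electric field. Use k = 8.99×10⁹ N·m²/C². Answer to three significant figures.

The work done by the electric force is W_field = −ΔU = −q(V_B − V_A) = q(V_A − V_B).
At A: distances to the source charges are 0.270 m, 1.28 m; V_A = Σ kqᵢ/rᵢ = 110 V.
At B: distances to the source charges are 1.51 m, 0.495 m; V_B = Σ kqᵢ/rᵢ = -140 V.
ΔV = V_B − V_A = -250 V.
W_field = −qΔV = −(-6.08×10⁻⁹ C)(-250 V) = -1.52×10⁻⁶ J.

-1.52×10⁻⁶ J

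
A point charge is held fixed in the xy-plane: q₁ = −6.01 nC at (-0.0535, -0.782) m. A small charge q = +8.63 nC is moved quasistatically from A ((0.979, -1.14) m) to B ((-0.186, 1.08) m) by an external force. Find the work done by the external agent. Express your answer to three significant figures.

1.77×10⁻⁷ J

For quasistatic motion the external work equals the change in potential energy: W_ext = qΔV = q(V_B − V_A).
At A: distance to the source charge is 1.09 m; V_A = kq₁/r = -49.4 V.
At B: distance to the source charge is 1.87 m; V_B = kq₁/r = -28.9 V.
ΔV = V_B − V_A = 20.5 V.
W_ext = qΔV = (8.63×10⁻⁹ C)(20.5 V) = 1.77×10⁻⁷ J.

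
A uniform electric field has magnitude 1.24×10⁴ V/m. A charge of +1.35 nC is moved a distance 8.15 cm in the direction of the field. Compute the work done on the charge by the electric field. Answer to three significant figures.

The potential change for a displacement 8.15 cm in the direction of the field is ΔV = −Ed = -1010 V.
W_field = −qΔV = 1.36×10⁻⁶ J.

1.36×10⁻⁶ J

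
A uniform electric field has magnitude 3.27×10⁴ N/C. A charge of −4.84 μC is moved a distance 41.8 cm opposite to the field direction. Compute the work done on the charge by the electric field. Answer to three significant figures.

0.0662 J

The potential change for a displacement 41.8 cm opposite to the field direction is ΔV = +Ed = 1.37×10⁴ V.
W_field = −qΔV = 0.0662 J.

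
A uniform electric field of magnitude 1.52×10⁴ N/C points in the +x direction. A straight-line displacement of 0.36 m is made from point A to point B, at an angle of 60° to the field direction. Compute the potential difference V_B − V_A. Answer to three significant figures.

Only the component of displacement along E changes the potential: ΔV = −E·d·cosθ.
ΔV = −(1.52×10⁴ V/m)(0.360 m)cos60° = -2740 V.

-2740 V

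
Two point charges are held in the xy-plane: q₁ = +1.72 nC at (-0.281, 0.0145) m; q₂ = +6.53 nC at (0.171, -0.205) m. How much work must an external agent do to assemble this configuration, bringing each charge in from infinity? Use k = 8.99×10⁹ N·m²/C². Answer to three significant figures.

The assembly work is the sum of pairwise potential energies, U = Σ_{i<j} kqᵢqⱼ/rᵢⱼ.
Pair separations: r₁₂ = 0.502 m.
U = (2.01×10⁻⁷) = 2.01×10⁻⁷ J.

2.01×10⁻⁷ J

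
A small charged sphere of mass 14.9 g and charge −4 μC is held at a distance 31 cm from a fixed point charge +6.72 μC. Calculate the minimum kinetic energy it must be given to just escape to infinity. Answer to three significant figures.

0.780 J

To just escape, total mechanical energy must reach zero at infinity: ½mv²_min + U = 0, so ½mv²_min = −U = |kQq|/r.
|U| = |kQq|/r = (8.99×10⁹ N·m²/C²)(6.72×10⁻⁶)(4.00×10⁻⁶)/(0.310) = 0.780 J.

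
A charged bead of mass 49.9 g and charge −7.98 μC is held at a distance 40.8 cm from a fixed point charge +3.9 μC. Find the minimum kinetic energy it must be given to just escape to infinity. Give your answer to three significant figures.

0.686 J

To just escape, total mechanical energy must reach zero at infinity: ½mv²_min + U = 0, so ½mv²_min = −U = |kQq|/r.
|U| = |kQq|/r = (8.99×10⁹ N·m²/C²)(3.90×10⁻⁶)(7.98×10⁻⁶)/(0.408) = 0.686 J.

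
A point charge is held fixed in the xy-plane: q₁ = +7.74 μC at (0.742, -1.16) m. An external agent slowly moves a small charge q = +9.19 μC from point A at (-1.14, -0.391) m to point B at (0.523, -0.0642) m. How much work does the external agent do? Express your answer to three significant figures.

For quasistatic motion the external work equals the change in potential energy: W_ext = qΔV = q(V_B − V_A).
At A: distance to the source charge is 2.03 m; V_A = kq₁/r = 3.42×10⁴ V.
At B: distance to the source charge is 1.12 m; V_B = kq₁/r = 6.23×10⁴ V.
ΔV = V_B − V_A = 2.80×10⁴ V.
W_ext = qΔV = (9.19×10⁻⁶ C)(2.80×10⁴ V) = 0.258 J.

0.258 J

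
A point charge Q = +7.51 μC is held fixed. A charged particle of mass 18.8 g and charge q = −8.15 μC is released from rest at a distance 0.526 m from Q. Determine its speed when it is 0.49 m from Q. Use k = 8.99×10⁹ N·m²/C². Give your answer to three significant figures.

Only the electrostatic force acts, so mechanical energy is conserved: ½mv² = U₁ − U₂ = kQq(1/r₁ − 1/r₂).
U₁ − U₂ = (8.99×10⁹ N·m²/C²)(7.51×10⁻⁶ C)(-8.15×10⁻⁶ C)(1/0.526 − 1/0.490) = 0.0769 J.
v = √(2·0.0769/0.0188) = 2.86 m/s.

2.86 m/s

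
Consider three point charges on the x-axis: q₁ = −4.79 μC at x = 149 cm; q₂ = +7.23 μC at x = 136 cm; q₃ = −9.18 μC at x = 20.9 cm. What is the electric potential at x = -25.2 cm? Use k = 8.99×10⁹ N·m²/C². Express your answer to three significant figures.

The total potential is the scalar sum of each charge's contribution, V = Σ kqᵢ/rᵢ.
Distances from the field point to each charge: r₁ = 1.74 m, r₂ = 1.61 m, r₃ = 0.461 m.
V = k[(-4.79×10⁻⁶)/(1.74) + (7.23×10⁻⁶)/(1.61) + (-9.18×10⁻⁶)/(0.461)] = -1.63×10⁵ V.

-1.63×10⁵ V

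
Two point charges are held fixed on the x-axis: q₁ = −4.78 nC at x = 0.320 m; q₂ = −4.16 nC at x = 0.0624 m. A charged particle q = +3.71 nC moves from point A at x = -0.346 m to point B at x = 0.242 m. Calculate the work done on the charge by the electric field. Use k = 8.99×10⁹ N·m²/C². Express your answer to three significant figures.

2.24×10⁻⁶ J

The work done by the electric force is W_field = −ΔU = −q(V_B − V_A) = q(V_A − V_B).
At A: distances to the source charges are 0.666 m, 0.408 m; V_A = Σ kqᵢ/rᵢ = -156 V.
At B: distances to the source charges are 0.0780 m, 0.180 m; V_B = Σ kqᵢ/rᵢ = -759 V.
ΔV = V_B − V_A = -603 V.
W_field = −qΔV = −(3.71×10⁻⁹ C)(-603 V) = 2.24×10⁻⁶ J.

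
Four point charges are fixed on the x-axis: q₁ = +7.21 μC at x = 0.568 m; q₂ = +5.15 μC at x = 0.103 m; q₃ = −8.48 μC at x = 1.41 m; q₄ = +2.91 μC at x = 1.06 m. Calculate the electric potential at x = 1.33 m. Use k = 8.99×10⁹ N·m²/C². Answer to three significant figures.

-7.33×10⁵ V

Electric potential is a scalar, so the contributions from each charge add algebraically: V = Σ kqᵢ/rᵢ.
Distances from the field point to each charge: r₁ = 0.762 m, r₂ = 1.23 m, r₃ = 0.0800 m, r₄ = 0.270 m.
V = k[(7.21×10⁻⁶)/(0.762) + (5.15×10⁻⁶)/(1.23) + (-8.48×10⁻⁶)/(0.0800) + (2.91×10⁻⁶)/(0.270)] = -7.33×10⁵ V.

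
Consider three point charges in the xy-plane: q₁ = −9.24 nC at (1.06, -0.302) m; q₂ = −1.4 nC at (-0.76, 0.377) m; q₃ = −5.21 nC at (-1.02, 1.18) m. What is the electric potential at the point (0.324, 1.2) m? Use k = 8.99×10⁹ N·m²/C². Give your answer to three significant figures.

The total potential is the scalar sum of each charge's contribution, V = Σ kqᵢ/rᵢ.
Distances from the field point to each charge: r₁ = 1.67 m, r₂ = 1.36 m, r₃ = 1.34 m.
V = k[(-9.24×10⁻⁹)/(1.67) + (-1.40×10⁻⁹)/(1.36) + (-5.21×10⁻⁹)/(1.34)] = -93.8 V.

-93.8 V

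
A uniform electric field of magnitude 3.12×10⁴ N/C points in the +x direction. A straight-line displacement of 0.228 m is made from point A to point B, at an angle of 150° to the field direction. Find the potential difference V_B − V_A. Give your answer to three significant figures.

6160 V

Only the component of displacement along E changes the potential: ΔV = −E·d·cosθ.
ΔV = −(3.12×10⁴ V/m)(0.228 m)cos150° = 6160 V.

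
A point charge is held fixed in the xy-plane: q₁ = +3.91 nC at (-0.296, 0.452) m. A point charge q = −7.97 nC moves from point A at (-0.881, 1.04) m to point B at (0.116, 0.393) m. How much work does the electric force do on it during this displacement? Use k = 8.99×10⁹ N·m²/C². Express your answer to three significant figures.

3.35×10⁻⁷ J

The work done by the electric force is W_field = −ΔU = −q(V_B − V_A) = q(V_A − V_B).
At A: distance to the source charge is 0.829 m; V_A = kq₁/r = 42.4 V.
At B: distance to the source charge is 0.416 m; V_B = kq₁/r = 84.5 V.
ΔV = V_B − V_A = 42.1 V.
W_field = −qΔV = −(-7.97×10⁻⁹ C)(42.1 V) = 3.35×10⁻⁷ J.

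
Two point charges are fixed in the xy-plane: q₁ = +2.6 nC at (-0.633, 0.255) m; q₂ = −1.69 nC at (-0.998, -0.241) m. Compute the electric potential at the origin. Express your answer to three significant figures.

The total potential is the scalar sum of each charge's contribution, V = Σ kqᵢ/rᵢ.
Distances from the field point to each charge: r₁ = 0.682 m, r₂ = 1.03 m.
V = k[(2.60×10⁻⁹)/(0.682) + (-1.69×10⁻⁹)/(1.03)] = 19.5 V.

19.5 V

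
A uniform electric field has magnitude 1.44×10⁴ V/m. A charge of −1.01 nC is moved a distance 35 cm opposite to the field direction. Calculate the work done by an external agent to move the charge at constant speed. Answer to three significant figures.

-5.09×10⁻⁶ J

The potential change for a displacement 35 cm opposite to the field direction is ΔV = +Ed = 5040 V.
W_ext = qΔV = -5.09×10⁻⁶ J.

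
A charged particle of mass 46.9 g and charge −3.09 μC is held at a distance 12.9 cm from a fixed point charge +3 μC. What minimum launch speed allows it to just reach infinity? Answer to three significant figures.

To just escape, total mechanical energy must reach zero at infinity: ½mv²_min + U = 0, so ½mv²_min = −U = |kQq|/r.
|U| = |kQq|/r = (8.99×10⁹ N·m²/C²)(3.00×10⁻⁶)(3.09×10⁻⁶)/(0.129) = 0.646 J.
v_min = √(2|U|/m) = √(2·0.646/0.0469) = 5.25 m/s.

5.25 m/s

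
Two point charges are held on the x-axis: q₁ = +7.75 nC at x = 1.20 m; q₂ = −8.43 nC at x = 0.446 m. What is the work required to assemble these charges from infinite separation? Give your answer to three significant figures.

The assembly work is the sum of pairwise potential energies, U = Σ_{i<j} kqᵢqⱼ/rᵢⱼ.
Pair separations: r₁₂ = 0.754 m.
U = (-7.79×10⁻⁷) = -7.79×10⁻⁷ J.

-7.79×10⁻⁷ J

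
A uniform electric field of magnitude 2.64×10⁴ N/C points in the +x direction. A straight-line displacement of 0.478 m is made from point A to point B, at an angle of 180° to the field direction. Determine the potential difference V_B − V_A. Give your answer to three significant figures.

Only the component of displacement along E changes the potential: ΔV = −E·d·cosθ.
ΔV = −(2.64×10⁴ V/m)(0.478 m)cos180° = 1.26×10⁴ V.

1.26×10⁴ V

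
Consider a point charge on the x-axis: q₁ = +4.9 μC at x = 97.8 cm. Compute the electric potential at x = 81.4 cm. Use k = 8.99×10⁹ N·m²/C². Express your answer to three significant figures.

The total potential is the scalar sum of each charge's contribution, V = Σ kqᵢ/rᵢ.
V = k[(4.90×10⁻⁶)/(0.164)] = 2.69×10⁵ V.

2.69×10⁵ V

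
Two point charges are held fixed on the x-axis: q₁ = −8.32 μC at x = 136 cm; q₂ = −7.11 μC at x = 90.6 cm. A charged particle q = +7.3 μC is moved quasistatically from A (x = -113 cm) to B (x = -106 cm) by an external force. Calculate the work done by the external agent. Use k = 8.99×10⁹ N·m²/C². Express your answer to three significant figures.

-0.0145 J

For quasistatic motion the external work equals the change in potential energy: W_ext = qΔV = q(V_B − V_A).
At A: distances to the source charges are 2.49 m, 2.04 m; V_A = Σ kqᵢ/rᵢ = -6.14×10⁴ V.
At B: distances to the source charges are 2.42 m, 1.97 m; V_B = Σ kqᵢ/rᵢ = -6.34×10⁴ V.
ΔV = V_B − V_A = -1990 V.
W_ext = qΔV = (7.30×10⁻⁶ C)(-1990 V) = -0.0145 J.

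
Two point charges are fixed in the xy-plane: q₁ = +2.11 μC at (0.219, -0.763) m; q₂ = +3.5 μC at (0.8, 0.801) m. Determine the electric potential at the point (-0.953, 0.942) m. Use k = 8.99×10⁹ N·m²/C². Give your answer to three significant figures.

The total potential is the scalar sum of each charge's contribution, V = Σ kqᵢ/rᵢ.
Distances from the field point to each charge: r₁ = 2.07 m, r₂ = 1.76 m.
V = k[(2.11×10⁻⁶)/(2.07) + (3.50×10⁻⁶)/(1.76)] = 2.71×10⁴ V.

2.71×10⁴ V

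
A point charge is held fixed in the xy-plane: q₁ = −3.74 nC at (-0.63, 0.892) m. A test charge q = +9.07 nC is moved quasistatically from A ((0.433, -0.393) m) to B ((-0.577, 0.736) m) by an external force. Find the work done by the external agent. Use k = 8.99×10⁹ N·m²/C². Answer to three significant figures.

For quasistatic motion the external work equals the change in potential energy: W_ext = qΔV = q(V_B − V_A).
At A: distance to the source charge is 1.67 m; V_A = kq₁/r = -20.2 V.
At B: distance to the source charge is 0.165 m; V_B = kq₁/r = -204 V.
ΔV = V_B − V_A = -184 V.
W_ext = qΔV = (9.07×10⁻⁹ C)(-184 V) = -1.67×10⁻⁶ J.

-1.67×10⁻⁶ J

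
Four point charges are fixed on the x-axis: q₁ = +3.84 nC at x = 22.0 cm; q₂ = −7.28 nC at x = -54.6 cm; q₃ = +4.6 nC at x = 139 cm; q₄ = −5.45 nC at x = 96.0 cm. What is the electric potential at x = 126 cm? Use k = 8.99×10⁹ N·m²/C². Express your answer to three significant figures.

152 V

The total potential is the scalar sum of each charge's contribution, V = Σ kqᵢ/rᵢ.
Distances from the field point to each charge: r₁ = 1.04 m, r₂ = 1.81 m, r₃ = 0.130 m, r₄ = 0.300 m.
V = k[(3.84×10⁻⁹)/(1.04) + (-7.28×10⁻⁹)/(1.81) + (4.60×10⁻⁹)/(0.130) + (-5.45×10⁻⁹)/(0.300)] = 152 V.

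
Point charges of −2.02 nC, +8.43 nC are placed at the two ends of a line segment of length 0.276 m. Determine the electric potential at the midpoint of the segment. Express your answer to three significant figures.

The total potential is the scalar sum of each charge's contribution, V = Σ kqᵢ/rᵢ.
Each charge is 0.138 m from the midpoint.
V = k[(-2.02×10⁻⁹)/(0.138) + (8.43×10⁻⁹)/(0.138)] = 418 V.

418 V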